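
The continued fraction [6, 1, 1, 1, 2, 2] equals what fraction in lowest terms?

Using pₖ = aₖpₖ₋₁ + pₖ₋₂ and qₖ = aₖqₖ₋₁ + qₖ₋₂:
  k=0: a=6, p=6, q=1
  k=1: a=1, p=7, q=1
  k=2: a=1, p=13, q=2
  k=3: a=1, p=20, q=3
  k=4: a=2, p=53, q=8
  k=5: a=2, p=126, q=19

126/19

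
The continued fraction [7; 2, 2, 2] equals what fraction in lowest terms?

89/12

Fold from the inside: start with 2/1.
  2 + 1/2 = 5/2
  2 + 2/5 = 12/5
  7 + 5/12 = 89/12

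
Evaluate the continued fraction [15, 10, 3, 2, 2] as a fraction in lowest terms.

2642/175

Fold from the inside: start with 2/1.
  2 + 1/2 = 5/2
  3 + 2/5 = 17/5
  10 + 5/17 = 175/17
  15 + 17/175 = 2642/175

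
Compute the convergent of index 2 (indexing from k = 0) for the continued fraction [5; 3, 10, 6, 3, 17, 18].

165/31

Using pₖ = aₖpₖ₋₁ + pₖ₋₂, qₖ = aₖqₖ₋₁ + qₖ₋₂ (with p₋₁=1, p₋₂=0, q₋₁=0, q₋₂=1):
  k=0: a=5, p=5, q=1
  k=1: a=3, p=16, q=3
  k=2: a=10, p=165, q=31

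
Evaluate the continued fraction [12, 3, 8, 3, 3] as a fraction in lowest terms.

3191/259

Fold from the inside: start with 3/1.
  3 + 1/3 = 10/3
  8 + 3/10 = 83/10
  3 + 10/83 = 259/83
  12 + 83/259 = 3191/259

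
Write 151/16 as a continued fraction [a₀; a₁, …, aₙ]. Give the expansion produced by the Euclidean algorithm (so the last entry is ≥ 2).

[9; 2, 3, 2]

151 = 9·16 + 7
16 = 2·7 + 2
7 = 3·2 + 1
2 = 2·1 + 0  (stop)
So 151/16 = [9; 2, 3, 2].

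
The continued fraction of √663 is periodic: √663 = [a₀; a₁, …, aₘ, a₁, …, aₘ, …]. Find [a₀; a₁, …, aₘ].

[25; 1, 2, 1, 50]

a₀ = ⌊√663⌋ = 25.
With m₀=0, d₀=1 and mₖ₊₁ = dₖaₖ − mₖ, dₖ₊₁ = (n − mₖ₊₁²)/dₖ, aₖ₊₁ = ⌊(a₀+mₖ₊₁)/dₖ₊₁⌋:
  k=1: m=25, d=38, a=1
  k=2: m=13, d=13, a=2
  k=3: m=13, d=38, a=1
  k=4: m=25, d=1, a=50
d=1 and a=2a₀=50 at k=4, so the next step gives (m, d) = (25, 38) again — its k=1 value — and the period has length 4.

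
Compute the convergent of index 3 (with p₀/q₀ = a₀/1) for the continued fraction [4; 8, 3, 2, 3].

Using pₖ = aₖpₖ₋₁ + pₖ₋₂, qₖ = aₖqₖ₋₁ + qₖ₋₂ (with p₋₁=1, p₋₂=0, q₋₁=0, q₋₂=1):
  k=0: a=4, p=4, q=1
  k=1: a=8, p=33, q=8
  k=2: a=3, p=103, q=25
  k=3: a=2, p=239, q=58

239/58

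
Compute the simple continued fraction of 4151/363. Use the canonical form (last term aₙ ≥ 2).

[11; 2, 3, 2, 1, 3, 4]

4151 = 11*363 + 158
363 = 2*158 + 47
158 = 3*47 + 17
47 = 2*17 + 13
17 = 1*13 + 4
13 = 3*4 + 1
4 = 4*1 + 0  (stop)
So 4151/363 = [11; 2, 3, 2, 1, 3, 4].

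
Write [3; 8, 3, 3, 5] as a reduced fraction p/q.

1373/440

Using pₖ = aₖpₖ₋₁ + pₖ₋₂ and qₖ = aₖqₖ₋₁ + qₖ₋₂:
  k=0: a=3, p=3, q=1
  k=1: a=8, p=25, q=8
  k=2: a=3, p=78, q=25
  k=3: a=3, p=259, q=83
  k=4: a=5, p=1373, q=440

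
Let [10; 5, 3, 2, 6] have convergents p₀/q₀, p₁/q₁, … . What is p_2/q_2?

163/16

Using pₖ = aₖpₖ₋₁ + pₖ₋₂, qₖ = aₖqₖ₋₁ + qₖ₋₂ (with p₋₁=1, p₋₂=0, q₋₁=0, q₋₂=1):
  k=0: a=10, p=10, q=1
  k=1: a=5, p=51, q=5
  k=2: a=3, p=163, q=16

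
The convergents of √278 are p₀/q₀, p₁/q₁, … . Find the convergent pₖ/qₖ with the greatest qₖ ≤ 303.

2501/150

√278 = [16; 1, 2, 16, 2, 1, 32, …] (period length 6).
Convergents:
  p_0/q_0 = 16/1
  p_1/q_1 = 17/1
  p_2/q_2 = 50/3
  p_3/q_3 = 817/49
  p_4/q_4 = 1684/101
  p_5/q_5 = 2501/150
  p_6/q_6 = 81716/4901
q_5 = 150 ≤ 303 < 4901 = q_6, so the answer is 2501/150.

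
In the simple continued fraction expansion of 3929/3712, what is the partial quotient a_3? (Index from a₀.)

2

3929 = 1·3712 + 217   →  a_0 = 1
3712 = 17·217 + 23   →  a_1 = 17
217 = 9·23 + 10   →  a_2 = 9
23 = 2·10 + 3   →  a_3 = 2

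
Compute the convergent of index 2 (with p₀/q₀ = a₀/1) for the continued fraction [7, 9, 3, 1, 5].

199/28

Using pₖ = aₖpₖ₋₁ + pₖ₋₂, qₖ = aₖqₖ₋₁ + qₖ₋₂ (with p₋₁=1, p₋₂=0, q₋₁=0, q₋₂=1):
  k=0: a=7, p=7, q=1
  k=1: a=9, p=64, q=9
  k=2: a=3, p=199, q=28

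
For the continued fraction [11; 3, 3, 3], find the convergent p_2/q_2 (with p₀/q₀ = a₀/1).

113/10

Using pₖ = aₖpₖ₋₁ + pₖ₋₂, qₖ = aₖqₖ₋₁ + qₖ₋₂ (with p₋₁=1, p₋₂=0, q₋₁=0, q₋₂=1):
  k=0: a=11, p=11, q=1
  k=1: a=3, p=34, q=3
  k=2: a=3, p=113, q=10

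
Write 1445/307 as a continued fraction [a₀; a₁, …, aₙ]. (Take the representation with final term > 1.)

[4; 1, 2, 2, 2, 3, 5]

1445 = 4*307 + 217
307 = 1*217 + 90
217 = 2*90 + 37
90 = 2*37 + 16
37 = 2*16 + 5
16 = 3*5 + 1
5 = 5*1 + 0  (stop)
So 1445/307 = [4; 1, 2, 2, 2, 3, 5].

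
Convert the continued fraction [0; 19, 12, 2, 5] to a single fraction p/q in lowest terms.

Using pₖ = aₖpₖ₋₁ + pₖ₋₂ and qₖ = aₖqₖ₋₁ + qₖ₋₂:
  k=0: a=0, p=0, q=1
  k=1: a=19, p=1, q=19
  k=2: a=12, p=12, q=229
  k=3: a=2, p=25, q=477
  k=4: a=5, p=137, q=2614

137/2614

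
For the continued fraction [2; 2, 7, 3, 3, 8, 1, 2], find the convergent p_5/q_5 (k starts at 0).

3196/1295

Using pₖ = aₖpₖ₋₁ + pₖ₋₂, qₖ = aₖqₖ₋₁ + qₖ₋₂ (with p₋₁=1, p₋₂=0, q₋₁=0, q₋₂=1):
  k=0: a=2, p=2, q=1
  k=1: a=2, p=5, q=2
  k=2: a=7, p=37, q=15
  k=3: a=3, p=116, q=47
  k=4: a=3, p=385, q=156
  k=5: a=8, p=3196, q=1295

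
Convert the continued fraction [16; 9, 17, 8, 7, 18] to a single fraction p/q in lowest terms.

Fold from the inside: start with 18/1.
  7 + 1/18 = 127/18
  8 + 18/127 = 1034/127
  17 + 127/1034 = 17705/1034
  9 + 1034/17705 = 160379/17705
  16 + 17705/160379 = 2583769/160379

2583769/160379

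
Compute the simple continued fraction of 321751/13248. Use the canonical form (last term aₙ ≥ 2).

321751 = 24*13248 + 3799
13248 = 3*3799 + 1851
3799 = 2*1851 + 97
1851 = 19*97 + 8
97 = 12*8 + 1
8 = 8*1 + 0  (stop)
So 321751/13248 = [24; 3, 2, 19, 12, 8].

[24; 3, 2, 19, 12, 8]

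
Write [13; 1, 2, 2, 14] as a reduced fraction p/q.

Using pₖ = aₖpₖ₋₁ + pₖ₋₂ and qₖ = aₖqₖ₋₁ + qₖ₋₂:
  k=0: a=13, p=13, q=1
  k=1: a=1, p=14, q=1
  k=2: a=2, p=41, q=3
  k=3: a=2, p=96, q=7
  k=4: a=14, p=1385, q=101

1385/101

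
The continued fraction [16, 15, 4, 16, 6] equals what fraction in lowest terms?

Fold from the inside: start with 6/1.
  16 + 1/6 = 97/6
  4 + 6/97 = 394/97
  15 + 97/394 = 6007/394
  16 + 394/6007 = 96506/6007

96506/6007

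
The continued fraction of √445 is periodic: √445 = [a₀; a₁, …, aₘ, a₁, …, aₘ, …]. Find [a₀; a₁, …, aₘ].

[21; 10, 1, 1, 10, 42]

a₀ = ⌊√445⌋ = 21.
With m₀=0, d₀=1 and mₖ₊₁ = dₖaₖ − mₖ, dₖ₊₁ = (n − mₖ₊₁²)/dₖ, aₖ₊₁ = ⌊(a₀+mₖ₊₁)/dₖ₊₁⌋:
  k=1: m=21, d=4, a=10
  k=2: m=19, d=21, a=1
  k=3: m=2, d=21, a=1
  k=4: m=19, d=4, a=10
  k=5: m=21, d=1, a=42
d=1 and a=2a₀=42 at k=5, so the next step gives (m, d) = (21, 4) again — its k=1 value — and the period has length 5.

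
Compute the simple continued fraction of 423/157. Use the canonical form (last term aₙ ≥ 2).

[2; 1, 2, 3, 1, 2, 4]

423 = 2×157 + 109
157 = 1×109 + 48
109 = 2×48 + 13
48 = 3×13 + 9
13 = 1×9 + 4
9 = 2×4 + 1
4 = 4×1 + 0  (stop)
So 423/157 = [2; 1, 2, 3, 1, 2, 4].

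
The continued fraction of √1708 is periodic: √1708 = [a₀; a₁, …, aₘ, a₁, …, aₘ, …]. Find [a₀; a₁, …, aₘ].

[41; 3, 20, 3, 82]

a₀ = ⌊√1708⌋ = 41.
With m₀=0, d₀=1 and mₖ₊₁ = dₖaₖ − mₖ, dₖ₊₁ = (n − mₖ₊₁²)/dₖ, aₖ₊₁ = ⌊(a₀+mₖ₊₁)/dₖ₊₁⌋:
  k=1: m=41, d=27, a=3
  k=2: m=40, d=4, a=20
  k=3: m=40, d=27, a=3
  k=4: m=41, d=1, a=82
d=1 and a=2a₀=82 at k=4, so the next step gives (m, d) = (41, 27) again — its k=1 value — and the period has length 4.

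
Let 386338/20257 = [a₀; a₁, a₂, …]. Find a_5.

7

386338 = 19·20257 + 1455   →  a_0 = 19
20257 = 13·1455 + 1342   →  a_1 = 13
1455 = 1·1342 + 113   →  a_2 = 1
1342 = 11·113 + 99   →  a_3 = 11
113 = 1·99 + 14   →  a_4 = 1
99 = 7·14 + 1   →  a_5 = 7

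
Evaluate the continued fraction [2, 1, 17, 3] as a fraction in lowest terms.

162/55

Fold from the inside: start with 3/1.
  17 + 1/3 = 52/3
  1 + 3/52 = 55/52
  2 + 52/55 = 162/55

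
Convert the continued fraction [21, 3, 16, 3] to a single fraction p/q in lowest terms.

3199/150

Using pₖ = aₖpₖ₋₁ + pₖ₋₂ and qₖ = aₖqₖ₋₁ + qₖ₋₂:
  k=0: a=21, p=21, q=1
  k=1: a=3, p=64, q=3
  k=2: a=16, p=1045, q=49
  k=3: a=3, p=3199, q=150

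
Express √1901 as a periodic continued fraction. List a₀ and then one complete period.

[43; 1, 1, 1, 1, 86]

a₀ = ⌊√1901⌋ = 43.
With m₀=0, d₀=1 and mₖ₊₁ = dₖaₖ − mₖ, dₖ₊₁ = (n − mₖ₊₁²)/dₖ, aₖ₊₁ = ⌊(a₀+mₖ₊₁)/dₖ₊₁⌋:
  k=1: m=43, d=52, a=1
  k=2: m=9, d=35, a=1
  k=3: m=26, d=35, a=1
  k=4: m=9, d=52, a=1
  k=5: m=43, d=1, a=86
d=1 and a=2a₀=86 at k=5, so the next step gives (m, d) = (43, 52) again — its k=1 value — and the period has length 5.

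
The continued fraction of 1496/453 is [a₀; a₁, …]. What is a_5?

4

1496 = 3·453 + 137   →  a_0 = 3
453 = 3·137 + 42   →  a_1 = 3
137 = 3·42 + 11   →  a_2 = 3
42 = 3·11 + 9   →  a_3 = 3
11 = 1·9 + 2   →  a_4 = 1
9 = 4·2 + 1   →  a_5 = 4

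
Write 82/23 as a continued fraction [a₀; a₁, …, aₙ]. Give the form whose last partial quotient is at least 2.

[3; 1, 1, 3, 3]

82 = 3×23 + 13
23 = 1×13 + 10
13 = 1×10 + 3
10 = 3×3 + 1
3 = 3×1 + 0  (stop)
So 82/23 = [3; 1, 1, 3, 3].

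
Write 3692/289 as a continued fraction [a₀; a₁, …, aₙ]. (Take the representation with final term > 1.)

3692 = 12×289 + 224
289 = 1×224 + 65
224 = 3×65 + 29
65 = 2×29 + 7
29 = 4×7 + 1
7 = 7×1 + 0  (stop)
So 3692/289 = [12; 1, 3, 2, 4, 7].

[12; 1, 3, 2, 4, 7]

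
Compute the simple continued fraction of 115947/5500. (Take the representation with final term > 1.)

[21; 12, 3, 3, 2, 19]

115947 = 21×5500 + 447
5500 = 12×447 + 136
447 = 3×136 + 39
136 = 3×39 + 19
39 = 2×19 + 1
19 = 19×1 + 0  (stop)
So 115947/5500 = [21; 12, 3, 3, 2, 19].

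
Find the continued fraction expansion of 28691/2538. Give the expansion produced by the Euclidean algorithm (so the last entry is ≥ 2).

28691 = 11×2538 + 773
2538 = 3×773 + 219
773 = 3×219 + 116
219 = 1×116 + 103
116 = 1×103 + 13
103 = 7×13 + 12
13 = 1×12 + 1
12 = 12×1 + 0  (stop)
So 28691/2538 = [11; 3, 3, 1, 1, 7, 1, 12].

[11; 3, 3, 1, 1, 7, 1, 12]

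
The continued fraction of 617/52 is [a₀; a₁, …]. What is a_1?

1

617 = 11·52 + 45   →  a_0 = 11
52 = 1·45 + 7   →  a_1 = 1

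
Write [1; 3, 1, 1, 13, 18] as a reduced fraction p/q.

2205/1717

Using pₖ = aₖpₖ₋₁ + pₖ₋₂ and qₖ = aₖqₖ₋₁ + qₖ₋₂:
  k=0: a=1, p=1, q=1
  k=1: a=3, p=4, q=3
  k=2: a=1, p=5, q=4
  k=3: a=1, p=9, q=7
  k=4: a=13, p=122, q=95
  k=5: a=18, p=2205, q=1717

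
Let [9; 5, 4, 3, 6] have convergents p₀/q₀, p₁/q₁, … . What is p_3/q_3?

Using pₖ = aₖpₖ₋₁ + pₖ₋₂, qₖ = aₖqₖ₋₁ + qₖ₋₂ (with p₋₁=1, p₋₂=0, q₋₁=0, q₋₂=1):
  k=0: a=9, p=9, q=1
  k=1: a=5, p=46, q=5
  k=2: a=4, p=193, q=21
  k=3: a=3, p=625, q=68

625/68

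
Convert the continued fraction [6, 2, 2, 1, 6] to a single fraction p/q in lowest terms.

302/47

Using pₖ = aₖpₖ₋₁ + pₖ₋₂ and qₖ = aₖqₖ₋₁ + qₖ₋₂:
  k=0: a=6, p=6, q=1
  k=1: a=2, p=13, q=2
  k=2: a=2, p=32, q=5
  k=3: a=1, p=45, q=7
  k=4: a=6, p=302, q=47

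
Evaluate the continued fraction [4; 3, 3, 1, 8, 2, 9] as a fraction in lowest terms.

9833/2283

Using pₖ = aₖpₖ₋₁ + pₖ₋₂ and qₖ = aₖqₖ₋₁ + qₖ₋₂:
  k=0: a=4, p=4, q=1
  k=1: a=3, p=13, q=3
  k=2: a=3, p=43, q=10
  k=3: a=1, p=56, q=13
  k=4: a=8, p=491, q=114
  k=5: a=2, p=1038, q=241
  k=6: a=9, p=9833, q=2283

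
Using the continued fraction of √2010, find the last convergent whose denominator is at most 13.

√2010 = [44; 1, 4, 1, 88, …] (period length 4).
Convergents:
  p_0/q_0 = 44/1
  p_1/q_1 = 45/1
  p_2/q_2 = 224/5
  p_3/q_3 = 269/6
  p_4/q_4 = 23896/533
q_3 = 6 ≤ 13 < 533 = q_4, so the answer is 269/6.

269/6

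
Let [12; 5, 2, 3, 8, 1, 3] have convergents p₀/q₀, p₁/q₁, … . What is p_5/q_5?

4301/353

Using pₖ = aₖpₖ₋₁ + pₖ₋₂, qₖ = aₖqₖ₋₁ + qₖ₋₂ (with p₋₁=1, p₋₂=0, q₋₁=0, q₋₂=1):
  k=0: a=12, p=12, q=1
  k=1: a=5, p=61, q=5
  k=2: a=2, p=134, q=11
  k=3: a=3, p=463, q=38
  k=4: a=8, p=3838, q=315
  k=5: a=1, p=4301, q=353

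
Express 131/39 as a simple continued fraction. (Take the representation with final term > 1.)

[3; 2, 1, 3, 1, 2]

131 = 3·39 + 14
39 = 2·14 + 11
14 = 1·11 + 3
11 = 3·3 + 2
3 = 1·2 + 1
2 = 2·1 + 0  (stop)
So 131/39 = [3; 2, 1, 3, 1, 2].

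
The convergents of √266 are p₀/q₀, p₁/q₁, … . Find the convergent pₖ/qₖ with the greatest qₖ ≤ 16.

√266 = [16; 3, 4, 3, 32, …] (period length 4).
Convergents:
  p_0/q_0 = 16/1
  p_1/q_1 = 49/3
  p_2/q_2 = 212/13
  p_3/q_3 = 685/42
q_2 = 13 ≤ 16 < 42 = q_3, so the answer is 212/13.

212/13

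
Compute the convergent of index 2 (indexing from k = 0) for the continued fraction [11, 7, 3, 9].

245/22

Using pₖ = aₖpₖ₋₁ + pₖ₋₂, qₖ = aₖqₖ₋₁ + qₖ₋₂ (with p₋₁=1, p₋₂=0, q₋₁=0, q₋₂=1):
  k=0: a=11, p=11, q=1
  k=1: a=7, p=78, q=7
  k=2: a=3, p=245, q=22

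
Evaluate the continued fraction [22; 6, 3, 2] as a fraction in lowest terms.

975/44

Using pₖ = aₖpₖ₋₁ + pₖ₋₂ and qₖ = aₖqₖ₋₁ + qₖ₋₂:
  k=0: a=22, p=22, q=1
  k=1: a=6, p=133, q=6
  k=2: a=3, p=421, q=19
  k=3: a=2, p=975, q=44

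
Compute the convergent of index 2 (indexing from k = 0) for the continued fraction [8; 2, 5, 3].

93/11

Using pₖ = aₖpₖ₋₁ + pₖ₋₂, qₖ = aₖqₖ₋₁ + qₖ₋₂ (with p₋₁=1, p₋₂=0, q₋₁=0, q₋₂=1):
  k=0: a=8, p=8, q=1
  k=1: a=2, p=17, q=2
  k=2: a=5, p=93, q=11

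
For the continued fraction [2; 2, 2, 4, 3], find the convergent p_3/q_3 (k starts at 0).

Using pₖ = aₖpₖ₋₁ + pₖ₋₂, qₖ = aₖqₖ₋₁ + qₖ₋₂ (with p₋₁=1, p₋₂=0, q₋₁=0, q₋₂=1):
  k=0: a=2, p=2, q=1
  k=1: a=2, p=5, q=2
  k=2: a=2, p=12, q=5
  k=3: a=4, p=53, q=22

53/22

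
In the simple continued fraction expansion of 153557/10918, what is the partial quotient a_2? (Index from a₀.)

153557 = 14·10918 + 705   →  a_0 = 14
10918 = 15·705 + 343   →  a_1 = 15
705 = 2·343 + 19   →  a_2 = 2

2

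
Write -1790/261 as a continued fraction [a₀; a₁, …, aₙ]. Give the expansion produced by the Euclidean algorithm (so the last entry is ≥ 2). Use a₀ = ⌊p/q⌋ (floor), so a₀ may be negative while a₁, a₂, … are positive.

[-7; 7, 18, 2]

-1790 = -7*261 + 37
261 = 7*37 + 2
37 = 18*2 + 1
2 = 2*1 + 0  (stop)
So -1790/261 = [-7; 7, 18, 2].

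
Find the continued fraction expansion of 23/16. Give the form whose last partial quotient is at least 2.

23 = 1·16 + 7
16 = 2·7 + 2
7 = 3·2 + 1
2 = 2·1 + 0  (stop)
So 23/16 = [1; 2, 3, 2].

[1; 2, 3, 2]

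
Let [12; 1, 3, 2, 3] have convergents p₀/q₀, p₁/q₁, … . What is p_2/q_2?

Using pₖ = aₖpₖ₋₁ + pₖ₋₂, qₖ = aₖqₖ₋₁ + qₖ₋₂ (with p₋₁=1, p₋₂=0, q₋₁=0, q₋₂=1):
  k=0: a=12, p=12, q=1
  k=1: a=1, p=13, q=1
  k=2: a=3, p=51, q=4

51/4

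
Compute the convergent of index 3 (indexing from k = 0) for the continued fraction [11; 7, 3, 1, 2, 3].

323/29

Using pₖ = aₖpₖ₋₁ + pₖ₋₂, qₖ = aₖqₖ₋₁ + qₖ₋₂ (with p₋₁=1, p₋₂=0, q₋₁=0, q₋₂=1):
  k=0: a=11, p=11, q=1
  k=1: a=7, p=78, q=7
  k=2: a=3, p=245, q=22
  k=3: a=1, p=323, q=29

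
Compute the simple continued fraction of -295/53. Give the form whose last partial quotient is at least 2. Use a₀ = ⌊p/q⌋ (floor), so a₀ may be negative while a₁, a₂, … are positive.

-295 = -6*53 + 23
53 = 2*23 + 7
23 = 3*7 + 2
7 = 3*2 + 1
2 = 2*1 + 0  (stop)
So -295/53 = [-6; 2, 3, 3, 2].

[-6; 2, 3, 3, 2]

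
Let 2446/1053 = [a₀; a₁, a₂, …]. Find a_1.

2446 = 2·1053 + 340   →  a_0 = 2
1053 = 3·340 + 33   →  a_1 = 3

3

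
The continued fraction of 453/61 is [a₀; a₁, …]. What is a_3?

1

453 = 7·61 + 26   →  a_0 = 7
61 = 2·26 + 9   →  a_1 = 2
26 = 2·9 + 8   →  a_2 = 2
9 = 1·8 + 1   →  a_3 = 1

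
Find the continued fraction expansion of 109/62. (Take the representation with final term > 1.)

[1; 1, 3, 7, 2]

109 = 1·62 + 47
62 = 1·47 + 15
47 = 3·15 + 2
15 = 7·2 + 1
2 = 2·1 + 0  (stop)
So 109/62 = [1; 1, 3, 7, 2].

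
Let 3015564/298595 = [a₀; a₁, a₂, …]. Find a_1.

3015564 = 10·298595 + 29614   →  a_0 = 10
298595 = 10·29614 + 2455   →  a_1 = 10

10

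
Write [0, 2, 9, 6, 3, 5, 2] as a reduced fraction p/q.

Fold from the inside: start with 2/1.
  5 + 1/2 = 11/2
  3 + 2/11 = 35/11
  6 + 11/35 = 221/35
  9 + 35/221 = 2024/221
  2 + 221/2024 = 4269/2024
  0 + 2024/4269 = 2024/4269

2024/4269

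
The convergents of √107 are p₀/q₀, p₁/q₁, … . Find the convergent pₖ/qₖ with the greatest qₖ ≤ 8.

31/3

√107 = [10; 2, 1, 9, 1, 2, 20, …] (period length 6).
Convergents:
  p_0/q_0 = 10/1
  p_1/q_1 = 21/2
  p_2/q_2 = 31/3
  p_3/q_3 = 300/29
q_2 = 3 ≤ 8 < 29 = q_3, so the answer is 31/3.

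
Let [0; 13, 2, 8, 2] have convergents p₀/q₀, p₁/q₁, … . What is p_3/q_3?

17/229

Using pₖ = aₖpₖ₋₁ + pₖ₋₂, qₖ = aₖqₖ₋₁ + qₖ₋₂ (with p₋₁=1, p₋₂=0, q₋₁=0, q₋₂=1):
  k=0: a=0, p=0, q=1
  k=1: a=13, p=1, q=13
  k=2: a=2, p=2, q=27
  k=3: a=8, p=17, q=229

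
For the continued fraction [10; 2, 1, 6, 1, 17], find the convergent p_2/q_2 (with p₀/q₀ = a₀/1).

Using pₖ = aₖpₖ₋₁ + pₖ₋₂, qₖ = aₖqₖ₋₁ + qₖ₋₂ (with p₋₁=1, p₋₂=0, q₋₁=0, q₋₂=1):
  k=0: a=10, p=10, q=1
  k=1: a=2, p=21, q=2
  k=2: a=1, p=31, q=3

31/3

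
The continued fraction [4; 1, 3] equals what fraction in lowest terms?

Fold from the inside: start with 3/1.
  1 + 1/3 = 4/3
  4 + 3/4 = 19/4

19/4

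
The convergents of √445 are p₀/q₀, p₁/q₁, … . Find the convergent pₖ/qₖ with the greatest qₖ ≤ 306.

4662/221

√445 = [21; 10, 1, 1, 10, 42, …] (period length 5).
Convergents:
  p_0/q_0 = 21/1
  p_1/q_1 = 211/10
  p_2/q_2 = 232/11
  p_3/q_3 = 443/21
  p_4/q_4 = 4662/221
  p_5/q_5 = 196247/9303
q_4 = 221 ≤ 306 < 9303 = q_5, so the answer is 4662/221.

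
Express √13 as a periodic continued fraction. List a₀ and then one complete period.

a₀ = ⌊√13⌋ = 3.
With m₀=0, d₀=1 and mₖ₊₁ = dₖaₖ − mₖ, dₖ₊₁ = (n − mₖ₊₁²)/dₖ, aₖ₊₁ = ⌊(a₀+mₖ₊₁)/dₖ₊₁⌋:
  k=1: m=3, d=4, a=1
  k=2: m=1, d=3, a=1
  k=3: m=2, d=3, a=1
  k=4: m=1, d=4, a=1
  k=5: m=3, d=1, a=6
d=1 and a=2a₀=6 at k=5, so the next step gives (m, d) = (3, 4) again — its k=1 value — and the period has length 5.

[3; 1, 1, 1, 1, 6]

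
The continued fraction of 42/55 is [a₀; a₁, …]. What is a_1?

42 = 0·55 + 42   →  a_0 = 0
55 = 1·42 + 13   →  a_1 = 1

1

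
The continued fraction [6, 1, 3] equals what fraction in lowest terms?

27/4

Using pₖ = aₖpₖ₋₁ + pₖ₋₂ and qₖ = aₖqₖ₋₁ + qₖ₋₂:
  k=0: a=6, p=6, q=1
  k=1: a=1, p=7, q=1
  k=2: a=3, p=27, q=4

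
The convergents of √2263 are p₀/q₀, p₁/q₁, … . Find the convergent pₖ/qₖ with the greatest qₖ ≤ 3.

95/2

√2263 = [47; 1, 1, 3, 47, 3, 1, 1, 94, …] (period length 8).
Convergents:
  p_0/q_0 = 47/1
  p_1/q_1 = 48/1
  p_2/q_2 = 95/2
  p_3/q_3 = 333/7
q_2 = 2 ≤ 3 < 7 = q_3, so the answer is 95/2.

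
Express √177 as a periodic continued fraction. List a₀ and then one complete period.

[13; 3, 3, 2, 8, 2, 3, 3, 26]

a₀ = ⌊√177⌋ = 13.
With m₀=0, d₀=1 and mₖ₊₁ = dₖaₖ − mₖ, dₖ₊₁ = (n − mₖ₊₁²)/dₖ, aₖ₊₁ = ⌊(a₀+mₖ₊₁)/dₖ₊₁⌋:
  k=1: m=13, d=8, a=3
  k=2: m=11, d=7, a=3
  k=3: m=10, d=11, a=2
  k=4: m=12, d=3, a=8
  k=5: m=12, d=11, a=2
  k=6: m=10, d=7, a=3
  k=7: m=11, d=8, a=3
  k=8: m=13, d=1, a=26
d=1 and a=2a₀=26 at k=8, so the next step gives (m, d) = (13, 8) again — its k=1 value — and the period has length 8.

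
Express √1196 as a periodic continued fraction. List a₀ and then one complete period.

a₀ = ⌊√1196⌋ = 34.
With m₀=0, d₀=1 and mₖ₊₁ = dₖaₖ − mₖ, dₖ₊₁ = (n − mₖ₊₁²)/dₖ, aₖ₊₁ = ⌊(a₀+mₖ₊₁)/dₖ₊₁⌋:
  k=1: m=34, d=40, a=1
  k=2: m=6, d=29, a=1
  k=3: m=23, d=23, a=2
  k=4: m=23, d=29, a=1
  k=5: m=6, d=40, a=1
  k=6: m=34, d=1, a=68
d=1 and a=2a₀=68 at k=6, so the next step gives (m, d) = (34, 40) again — its k=1 value — and the period has length 6.

[34; 1, 1, 2, 1, 1, 68]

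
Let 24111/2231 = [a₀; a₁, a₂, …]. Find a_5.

4

24111 = 10·2231 + 1801   →  a_0 = 10
2231 = 1·1801 + 430   →  a_1 = 1
1801 = 4·430 + 81   →  a_2 = 4
430 = 5·81 + 25   →  a_3 = 5
81 = 3·25 + 6   →  a_4 = 3
25 = 4·6 + 1   →  a_5 = 4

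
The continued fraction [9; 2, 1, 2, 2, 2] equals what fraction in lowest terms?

Fold from the inside: start with 2/1.
  2 + 1/2 = 5/2
  2 + 2/5 = 12/5
  1 + 5/12 = 17/12
  2 + 12/17 = 46/17
  9 + 17/46 = 431/46

431/46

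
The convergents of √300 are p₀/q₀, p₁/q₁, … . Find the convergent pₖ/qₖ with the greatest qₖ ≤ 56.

√300 = [17; 3, 8, 3, 34, …] (period length 4).
Convergents:
  p_0/q_0 = 17/1
  p_1/q_1 = 52/3
  p_2/q_2 = 433/25
  p_3/q_3 = 1351/78
q_2 = 25 ≤ 56 < 78 = q_3, so the answer is 433/25.

433/25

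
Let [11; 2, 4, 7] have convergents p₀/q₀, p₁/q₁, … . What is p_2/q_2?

103/9

Using pₖ = aₖpₖ₋₁ + pₖ₋₂, qₖ = aₖqₖ₋₁ + qₖ₋₂ (with p₋₁=1, p₋₂=0, q₋₁=0, q₋₂=1):
  k=0: a=11, p=11, q=1
  k=1: a=2, p=23, q=2
  k=2: a=4, p=103, q=9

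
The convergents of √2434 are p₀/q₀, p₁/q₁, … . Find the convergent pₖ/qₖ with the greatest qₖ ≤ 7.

√2434 = [49; 2, 1, 48, 1, 2, 98, …] (period length 6).
Convergents:
  p_0/q_0 = 49/1
  p_1/q_1 = 99/2
  p_2/q_2 = 148/3
  p_3/q_3 = 7203/146
q_2 = 3 ≤ 7 < 146 = q_3, so the answer is 148/3.

148/3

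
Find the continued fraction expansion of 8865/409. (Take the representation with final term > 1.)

8865 = 21·409 + 276
409 = 1·276 + 133
276 = 2·133 + 10
133 = 13·10 + 3
10 = 3·3 + 1
3 = 3·1 + 0  (stop)
So 8865/409 = [21; 1, 2, 13, 3, 3].

[21; 1, 2, 13, 3, 3]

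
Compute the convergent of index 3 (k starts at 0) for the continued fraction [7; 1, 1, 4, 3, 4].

68/9

Using pₖ = aₖpₖ₋₁ + pₖ₋₂, qₖ = aₖqₖ₋₁ + qₖ₋₂ (with p₋₁=1, p₋₂=0, q₋₁=0, q₋₂=1):
  k=0: a=7, p=7, q=1
  k=1: a=1, p=8, q=1
  k=2: a=1, p=15, q=2
  k=3: a=4, p=68, q=9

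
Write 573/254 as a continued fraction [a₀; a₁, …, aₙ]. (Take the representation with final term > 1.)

[2; 3, 1, 9, 1, 5]

573 = 2×254 + 65
254 = 3×65 + 59
65 = 1×59 + 6
59 = 9×6 + 5
6 = 1×5 + 1
5 = 5×1 + 0  (stop)
So 573/254 = [2; 3, 1, 9, 1, 5].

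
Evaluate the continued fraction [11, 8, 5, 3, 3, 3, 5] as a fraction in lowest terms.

Using pₖ = aₖpₖ₋₁ + pₖ₋₂ and qₖ = aₖqₖ₋₁ + qₖ₋₂:
  k=0: a=11, p=11, q=1
  k=1: a=8, p=89, q=8
  k=2: a=5, p=456, q=41
  k=3: a=3, p=1457, q=131
  k=4: a=3, p=4827, q=434
  k=5: a=3, p=15938, q=1433
  k=6: a=5, p=84517, q=7599

84517/7599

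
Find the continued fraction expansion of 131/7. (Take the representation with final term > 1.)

[18; 1, 2, 2]

131 = 18×7 + 5
7 = 1×5 + 2
5 = 2×2 + 1
2 = 2×1 + 0  (stop)
So 131/7 = [18; 1, 2, 2].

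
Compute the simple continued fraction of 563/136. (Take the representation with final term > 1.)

[4; 7, 6, 3]

563 = 4*136 + 19
136 = 7*19 + 3
19 = 6*3 + 1
3 = 3*1 + 0  (stop)
So 563/136 = [4; 7, 6, 3].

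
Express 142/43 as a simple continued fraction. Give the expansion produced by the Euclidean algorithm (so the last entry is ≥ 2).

142 = 3×43 + 13
43 = 3×13 + 4
13 = 3×4 + 1
4 = 4×1 + 0  (stop)
So 142/43 = [3; 3, 3, 4].

[3; 3, 3, 4]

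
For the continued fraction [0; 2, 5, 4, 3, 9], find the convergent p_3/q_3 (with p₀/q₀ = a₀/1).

Using pₖ = aₖpₖ₋₁ + pₖ₋₂, qₖ = aₖqₖ₋₁ + qₖ₋₂ (with p₋₁=1, p₋₂=0, q₋₁=0, q₋₂=1):
  k=0: a=0, p=0, q=1
  k=1: a=2, p=1, q=2
  k=2: a=5, p=5, q=11
  k=3: a=4, p=21, q=46

21/46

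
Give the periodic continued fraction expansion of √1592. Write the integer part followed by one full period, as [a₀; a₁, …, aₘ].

a₀ = ⌊√1592⌋ = 39.
With m₀=0, d₀=1 and mₖ₊₁ = dₖaₖ − mₖ, dₖ₊₁ = (n − mₖ₊₁²)/dₖ, aₖ₊₁ = ⌊(a₀+mₖ₊₁)/dₖ₊₁⌋:
  k=1: m=39, d=71, a=1
  k=2: m=32, d=8, a=8
  k=3: m=32, d=71, a=1
  k=4: m=39, d=1, a=78
d=1 and a=2a₀=78 at k=4, so the next step gives (m, d) = (39, 71) again — its k=1 value — and the period has length 4.

[39; 1, 8, 1, 78]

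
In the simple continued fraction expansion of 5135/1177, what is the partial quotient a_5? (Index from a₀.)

5135 = 4·1177 + 427   →  a_0 = 4
1177 = 2·427 + 323   →  a_1 = 2
427 = 1·323 + 104   →  a_2 = 1
323 = 3·104 + 11   →  a_3 = 3
104 = 9·11 + 5   →  a_4 = 9
11 = 2·5 + 1   →  a_5 = 2

2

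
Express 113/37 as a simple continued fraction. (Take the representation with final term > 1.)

[3; 18, 2]

113 = 3×37 + 2
37 = 18×2 + 1
2 = 2×1 + 0  (stop)
So 113/37 = [3; 18, 2].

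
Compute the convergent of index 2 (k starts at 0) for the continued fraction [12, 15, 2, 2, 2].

374/31

Using pₖ = aₖpₖ₋₁ + pₖ₋₂, qₖ = aₖqₖ₋₁ + qₖ₋₂ (with p₋₁=1, p₋₂=0, q₋₁=0, q₋₂=1):
  k=0: a=12, p=12, q=1
  k=1: a=15, p=181, q=15
  k=2: a=2, p=374, q=31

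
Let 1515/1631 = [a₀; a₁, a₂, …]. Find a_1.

1

1515 = 0·1631 + 1515   →  a_0 = 0
1631 = 1·1515 + 116   →  a_1 = 1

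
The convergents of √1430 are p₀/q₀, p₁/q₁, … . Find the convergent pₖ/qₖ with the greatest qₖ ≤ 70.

2458/65

√1430 = [37; 1, 4, 2, 2, 2, 4, 1, 74, …] (period length 8).
Convergents:
  p_0/q_0 = 37/1
  p_1/q_1 = 38/1
  p_2/q_2 = 189/5
  p_3/q_3 = 416/11
  p_4/q_4 = 1021/27
  p_5/q_5 = 2458/65
  p_6/q_6 = 10853/287
q_5 = 65 ≤ 70 < 287 = q_6, so the answer is 2458/65.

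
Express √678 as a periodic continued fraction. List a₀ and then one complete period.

[26; 26, 52]

a₀ = ⌊√678⌋ = 26.
With m₀=0, d₀=1 and mₖ₊₁ = dₖaₖ − mₖ, dₖ₊₁ = (n − mₖ₊₁²)/dₖ, aₖ₊₁ = ⌊(a₀+mₖ₊₁)/dₖ₊₁⌋:
  k=1: m=26, d=2, a=26
  k=2: m=26, d=1, a=52
d=1 and a=2a₀=52 at k=2, so the next step gives (m, d) = (26, 2) again — its k=1 value — and the period has length 2.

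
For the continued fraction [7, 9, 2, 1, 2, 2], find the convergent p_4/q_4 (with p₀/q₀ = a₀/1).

533/75

Using pₖ = aₖpₖ₋₁ + pₖ₋₂, qₖ = aₖqₖ₋₁ + qₖ₋₂ (with p₋₁=1, p₋₂=0, q₋₁=0, q₋₂=1):
  k=0: a=7, p=7, q=1
  k=1: a=9, p=64, q=9
  k=2: a=2, p=135, q=19
  k=3: a=1, p=199, q=28
  k=4: a=2, p=533, q=75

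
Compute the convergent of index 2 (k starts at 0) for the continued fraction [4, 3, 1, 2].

17/4

Using pₖ = aₖpₖ₋₁ + pₖ₋₂, qₖ = aₖqₖ₋₁ + qₖ₋₂ (with p₋₁=1, p₋₂=0, q₋₁=0, q₋₂=1):
  k=0: a=4, p=4, q=1
  k=1: a=3, p=13, q=3
  k=2: a=1, p=17, q=4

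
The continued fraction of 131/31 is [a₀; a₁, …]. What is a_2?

2

131 = 4·31 + 7   →  a_0 = 4
31 = 4·7 + 3   →  a_1 = 4
7 = 2·3 + 1   →  a_2 = 2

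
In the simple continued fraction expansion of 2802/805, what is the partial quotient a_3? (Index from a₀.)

2802 = 3·805 + 387   →  a_0 = 3
805 = 2·387 + 31   →  a_1 = 2
387 = 12·31 + 15   →  a_2 = 12
31 = 2·15 + 1   →  a_3 = 2

2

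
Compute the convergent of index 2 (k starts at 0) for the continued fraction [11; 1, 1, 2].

23/2

Using pₖ = aₖpₖ₋₁ + pₖ₋₂, qₖ = aₖqₖ₋₁ + qₖ₋₂ (with p₋₁=1, p₋₂=0, q₋₁=0, q₋₂=1):
  k=0: a=11, p=11, q=1
  k=1: a=1, p=12, q=1
  k=2: a=1, p=23, q=2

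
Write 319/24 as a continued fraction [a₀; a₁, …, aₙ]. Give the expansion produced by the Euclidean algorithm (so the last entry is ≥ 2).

319 = 13*24 + 7
24 = 3*7 + 3
7 = 2*3 + 1
3 = 3*1 + 0  (stop)
So 319/24 = [13; 3, 2, 3].

[13; 3, 2, 3]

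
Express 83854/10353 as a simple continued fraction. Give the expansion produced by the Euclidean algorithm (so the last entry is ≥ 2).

[8; 10, 19, 2, 3, 3, 2]

83854 = 8×10353 + 1030
10353 = 10×1030 + 53
1030 = 19×53 + 23
53 = 2×23 + 7
23 = 3×7 + 2
7 = 3×2 + 1
2 = 2×1 + 0  (stop)
So 83854/10353 = [8; 10, 19, 2, 3, 3, 2].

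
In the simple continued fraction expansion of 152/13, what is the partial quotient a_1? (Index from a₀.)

1

152 = 11·13 + 9   →  a_0 = 11
13 = 1·9 + 4   →  a_1 = 1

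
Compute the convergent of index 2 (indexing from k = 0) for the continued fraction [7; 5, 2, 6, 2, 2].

Using pₖ = aₖpₖ₋₁ + pₖ₋₂, qₖ = aₖqₖ₋₁ + qₖ₋₂ (with p₋₁=1, p₋₂=0, q₋₁=0, q₋₂=1):
  k=0: a=7, p=7, q=1
  k=1: a=5, p=36, q=5
  k=2: a=2, p=79, q=11

79/11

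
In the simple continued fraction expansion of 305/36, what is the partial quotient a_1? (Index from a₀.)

2

305 = 8·36 + 17   →  a_0 = 8
36 = 2·17 + 2   →  a_1 = 2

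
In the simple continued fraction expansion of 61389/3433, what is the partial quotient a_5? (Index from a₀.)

61389 = 17·3433 + 3028   →  a_0 = 17
3433 = 1·3028 + 405   →  a_1 = 1
3028 = 7·405 + 193   →  a_2 = 7
405 = 2·193 + 19   →  a_3 = 2
193 = 10·19 + 3   →  a_4 = 10
19 = 6·3 + 1   →  a_5 = 6

6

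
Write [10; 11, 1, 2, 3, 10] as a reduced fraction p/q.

Fold from the inside: start with 10/1.
  3 + 1/10 = 31/10
  2 + 10/31 = 72/31
  1 + 31/72 = 103/72
  11 + 72/103 = 1205/103
  10 + 103/1205 = 12153/1205

12153/1205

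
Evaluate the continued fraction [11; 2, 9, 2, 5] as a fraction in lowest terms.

2513/219

Using pₖ = aₖpₖ₋₁ + pₖ₋₂ and qₖ = aₖqₖ₋₁ + qₖ₋₂:
  k=0: a=11, p=11, q=1
  k=1: a=2, p=23, q=2
  k=2: a=9, p=218, q=19
  k=3: a=2, p=459, q=40
  k=4: a=5, p=2513, q=219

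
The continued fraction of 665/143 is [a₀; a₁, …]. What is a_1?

1

665 = 4·143 + 93   →  a_0 = 4
143 = 1·93 + 50   →  a_1 = 1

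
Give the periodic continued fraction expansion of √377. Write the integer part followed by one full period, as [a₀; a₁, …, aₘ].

[19; 2, 2, 2, 38]

a₀ = ⌊√377⌋ = 19.
With m₀=0, d₀=1 and mₖ₊₁ = dₖaₖ − mₖ, dₖ₊₁ = (n − mₖ₊₁²)/dₖ, aₖ₊₁ = ⌊(a₀+mₖ₊₁)/dₖ₊₁⌋:
  k=1: m=19, d=16, a=2
  k=2: m=13, d=13, a=2
  k=3: m=13, d=16, a=2
  k=4: m=19, d=1, a=38
d=1 and a=2a₀=38 at k=4, so the next step gives (m, d) = (19, 16) again — its k=1 value — and the period has length 4.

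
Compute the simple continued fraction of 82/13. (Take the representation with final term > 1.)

82 = 6×13 + 4
13 = 3×4 + 1
4 = 4×1 + 0  (stop)
So 82/13 = [6; 3, 4].

[6; 3, 4]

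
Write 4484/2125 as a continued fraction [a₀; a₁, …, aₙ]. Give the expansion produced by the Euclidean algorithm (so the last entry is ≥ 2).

[2; 9, 12, 3, 6]

4484 = 2·2125 + 234
2125 = 9·234 + 19
234 = 12·19 + 6
19 = 3·6 + 1
6 = 6·1 + 0  (stop)
So 4484/2125 = [2; 9, 12, 3, 6].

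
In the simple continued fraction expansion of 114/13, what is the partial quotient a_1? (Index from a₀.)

114 = 8·13 + 10   →  a_0 = 8
13 = 1·10 + 3   →  a_1 = 1

1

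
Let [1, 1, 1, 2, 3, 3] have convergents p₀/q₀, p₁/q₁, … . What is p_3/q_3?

Using pₖ = aₖpₖ₋₁ + pₖ₋₂, qₖ = aₖqₖ₋₁ + qₖ₋₂ (with p₋₁=1, p₋₂=0, q₋₁=0, q₋₂=1):
  k=0: a=1, p=1, q=1
  k=1: a=1, p=2, q=1
  k=2: a=1, p=3, q=2
  k=3: a=2, p=8, q=5

8/5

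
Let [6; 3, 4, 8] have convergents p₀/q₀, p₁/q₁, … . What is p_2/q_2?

82/13

Using pₖ = aₖpₖ₋₁ + pₖ₋₂, qₖ = aₖqₖ₋₁ + qₖ₋₂ (with p₋₁=1, p₋₂=0, q₋₁=0, q₋₂=1):
  k=0: a=6, p=6, q=1
  k=1: a=3, p=19, q=3
  k=2: a=4, p=82, q=13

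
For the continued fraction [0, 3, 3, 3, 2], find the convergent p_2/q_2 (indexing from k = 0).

3/10

Using pₖ = aₖpₖ₋₁ + pₖ₋₂, qₖ = aₖqₖ₋₁ + qₖ₋₂ (with p₋₁=1, p₋₂=0, q₋₁=0, q₋₂=1):
  k=0: a=0, p=0, q=1
  k=1: a=3, p=1, q=3
  k=2: a=3, p=3, q=10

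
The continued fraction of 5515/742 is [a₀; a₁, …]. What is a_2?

5515 = 7·742 + 321   →  a_0 = 7
742 = 2·321 + 100   →  a_1 = 2
321 = 3·100 + 21   →  a_2 = 3

3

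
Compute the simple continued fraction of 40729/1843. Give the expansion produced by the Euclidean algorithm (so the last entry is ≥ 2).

[22; 10, 14, 13]

40729 = 22×1843 + 183
1843 = 10×183 + 13
183 = 14×13 + 1
13 = 13×1 + 0  (stop)
So 40729/1843 = [22; 10, 14, 13].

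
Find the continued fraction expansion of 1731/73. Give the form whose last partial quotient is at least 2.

[23; 1, 2, 2, 10]

1731 = 23*73 + 52
73 = 1*52 + 21
52 = 2*21 + 10
21 = 2*10 + 1
10 = 10*1 + 0  (stop)
So 1731/73 = [23; 1, 2, 2, 10].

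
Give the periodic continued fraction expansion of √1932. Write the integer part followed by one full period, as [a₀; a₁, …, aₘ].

a₀ = ⌊√1932⌋ = 43.
With m₀=0, d₀=1 and mₖ₊₁ = dₖaₖ − mₖ, dₖ₊₁ = (n − mₖ₊₁²)/dₖ, aₖ₊₁ = ⌊(a₀+mₖ₊₁)/dₖ₊₁⌋:
  k=1: m=43, d=83, a=1
  k=2: m=40, d=4, a=20
  k=3: m=40, d=83, a=1
  k=4: m=43, d=1, a=86
d=1 and a=2a₀=86 at k=4, so the next step gives (m, d) = (43, 83) again — its k=1 value — and the period has length 4.

[43; 1, 20, 1, 86]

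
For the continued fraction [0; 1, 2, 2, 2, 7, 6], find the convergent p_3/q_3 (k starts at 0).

5/7

Using pₖ = aₖpₖ₋₁ + pₖ₋₂, qₖ = aₖqₖ₋₁ + qₖ₋₂ (with p₋₁=1, p₋₂=0, q₋₁=0, q₋₂=1):
  k=0: a=0, p=0, q=1
  k=1: a=1, p=1, q=1
  k=2: a=2, p=2, q=3
  k=3: a=2, p=5, q=7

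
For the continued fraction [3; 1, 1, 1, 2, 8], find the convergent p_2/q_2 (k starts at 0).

Using pₖ = aₖpₖ₋₁ + pₖ₋₂, qₖ = aₖqₖ₋₁ + qₖ₋₂ (with p₋₁=1, p₋₂=0, q₋₁=0, q₋₂=1):
  k=0: a=3, p=3, q=1
  k=1: a=1, p=4, q=1
  k=2: a=1, p=7, q=2

7/2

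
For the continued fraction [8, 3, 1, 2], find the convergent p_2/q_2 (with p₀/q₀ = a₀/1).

Using pₖ = aₖpₖ₋₁ + pₖ₋₂, qₖ = aₖqₖ₋₁ + qₖ₋₂ (with p₋₁=1, p₋₂=0, q₋₁=0, q₋₂=1):
  k=0: a=8, p=8, q=1
  k=1: a=3, p=25, q=3
  k=2: a=1, p=33, q=4

33/4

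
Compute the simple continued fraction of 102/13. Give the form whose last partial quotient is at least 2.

[7; 1, 5, 2]

102 = 7×13 + 11
13 = 1×11 + 2
11 = 5×2 + 1
2 = 2×1 + 0  (stop)
So 102/13 = [7; 1, 5, 2].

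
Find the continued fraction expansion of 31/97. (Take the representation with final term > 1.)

31 = 0·97 + 31
97 = 3·31 + 4
31 = 7·4 + 3
4 = 1·3 + 1
3 = 3·1 + 0  (stop)
So 31/97 = [0; 3, 7, 1, 3].

[0; 3, 7, 1, 3]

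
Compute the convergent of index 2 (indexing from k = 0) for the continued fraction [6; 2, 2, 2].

32/5

Using pₖ = aₖpₖ₋₁ + pₖ₋₂, qₖ = aₖqₖ₋₁ + qₖ₋₂ (with p₋₁=1, p₋₂=0, q₋₁=0, q₋₂=1):
  k=0: a=6, p=6, q=1
  k=1: a=2, p=13, q=2
  k=2: a=2, p=32, q=5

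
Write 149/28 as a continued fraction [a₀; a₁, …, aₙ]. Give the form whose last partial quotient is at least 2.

149 = 5·28 + 9
28 = 3·9 + 1
9 = 9·1 + 0  (stop)
So 149/28 = [5; 3, 9].

[5; 3, 9]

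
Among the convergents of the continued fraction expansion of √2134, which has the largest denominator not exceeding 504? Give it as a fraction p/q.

9701/210

√2134 = [46; 5, 8, 5, 92, …] (period length 4).
Convergents:
  p_0/q_0 = 46/1
  p_1/q_1 = 231/5
  p_2/q_2 = 1894/41
  p_3/q_3 = 9701/210
  p_4/q_4 = 894386/19361
q_3 = 210 ≤ 504 < 19361 = q_4, so the answer is 9701/210.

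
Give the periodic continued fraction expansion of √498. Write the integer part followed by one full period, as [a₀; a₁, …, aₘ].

a₀ = ⌊√498⌋ = 22.
With m₀=0, d₀=1 and mₖ₊₁ = dₖaₖ − mₖ, dₖ₊₁ = (n − mₖ₊₁²)/dₖ, aₖ₊₁ = ⌊(a₀+mₖ₊₁)/dₖ₊₁⌋:
  k=1: m=22, d=14, a=3
  k=2: m=20, d=7, a=6
  k=3: m=22, d=2, a=22
  k=4: m=22, d=7, a=6
  k=5: m=20, d=14, a=3
  k=6: m=22, d=1, a=44
d=1 and a=2a₀=44 at k=6, so the next step gives (m, d) = (22, 14) again — its k=1 value — and the period has length 6.

[22; 3, 6, 22, 6, 3, 44]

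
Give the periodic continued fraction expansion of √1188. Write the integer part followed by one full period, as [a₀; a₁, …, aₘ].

[34; 2, 7, 6, 7, 2, 68]

a₀ = ⌊√1188⌋ = 34.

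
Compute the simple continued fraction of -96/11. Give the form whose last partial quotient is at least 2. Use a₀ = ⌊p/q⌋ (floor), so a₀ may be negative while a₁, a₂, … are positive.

-96 = -9×11 + 3
11 = 3×3 + 2
3 = 1×2 + 1
2 = 2×1 + 0  (stop)
So -96/11 = [-9; 3, 1, 2].

[-9; 3, 1, 2]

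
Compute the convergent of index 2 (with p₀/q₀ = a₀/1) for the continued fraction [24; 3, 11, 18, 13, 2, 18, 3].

Using pₖ = aₖpₖ₋₁ + pₖ₋₂, qₖ = aₖqₖ₋₁ + qₖ₋₂ (with p₋₁=1, p₋₂=0, q₋₁=0, q₋₂=1):
  k=0: a=24, p=24, q=1
  k=1: a=3, p=73, q=3
  k=2: a=11, p=827, q=34

827/34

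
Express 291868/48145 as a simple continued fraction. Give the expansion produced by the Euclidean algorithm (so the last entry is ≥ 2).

[6; 16, 16, 1, 15, 11]

291868 = 6*48145 + 2998
48145 = 16*2998 + 177
2998 = 16*177 + 166
177 = 1*166 + 11
166 = 15*11 + 1
11 = 11*1 + 0  (stop)
So 291868/48145 = [6; 16, 16, 1, 15, 11].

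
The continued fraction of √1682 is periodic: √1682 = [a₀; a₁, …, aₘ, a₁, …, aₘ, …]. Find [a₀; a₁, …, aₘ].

[41; 82]

a₀ = ⌊√1682⌋ = 41.
With m₀=0, d₀=1 and mₖ₊₁ = dₖaₖ − mₖ, dₖ₊₁ = (n − mₖ₊₁²)/dₖ, aₖ₊₁ = ⌊(a₀+mₖ₊₁)/dₖ₊₁⌋:
  k=1: m=41, d=1, a=82
d=1 and a=2a₀=82 at k=1, so the next step gives (m, d) = (41, 1) again — its k=1 value — and the period has length 1.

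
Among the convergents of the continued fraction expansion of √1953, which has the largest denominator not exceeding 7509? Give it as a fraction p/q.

139163/3149

√1953 = [44; 5, 5, 3, 12, 3, 5, 5, 88, …] (period length 8).
Convergents:
  p_0/q_0 = 44/1
  p_1/q_1 = 221/5
  p_2/q_2 = 1149/26
  p_3/q_3 = 3668/83
  p_4/q_4 = 45165/1022
  p_5/q_5 = 139163/3149
  p_6/q_6 = 740980/16767
q_5 = 3149 ≤ 7509 < 16767 = q_6, so the answer is 139163/3149.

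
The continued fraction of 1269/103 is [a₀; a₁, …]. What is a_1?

1269 = 12·103 + 33   →  a_0 = 12
103 = 3·33 + 4   →  a_1 = 3

3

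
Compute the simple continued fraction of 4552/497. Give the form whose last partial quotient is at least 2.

4552 = 9*497 + 79
497 = 6*79 + 23
79 = 3*23 + 10
23 = 2*10 + 3
10 = 3*3 + 1
3 = 3*1 + 0  (stop)
So 4552/497 = [9; 6, 3, 2, 3, 3].

[9; 6, 3, 2, 3, 3]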